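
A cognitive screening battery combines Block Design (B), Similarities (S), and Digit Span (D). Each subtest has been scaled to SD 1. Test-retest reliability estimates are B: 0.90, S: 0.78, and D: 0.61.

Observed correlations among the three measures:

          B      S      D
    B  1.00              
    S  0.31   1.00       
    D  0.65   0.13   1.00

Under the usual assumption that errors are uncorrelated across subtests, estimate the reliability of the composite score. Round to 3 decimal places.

Var(B+S+D) = 3 + 2·[0.31 + 0.65 + 0.13] = 3 + 2.18 = 5.18.
With uncorrelated errors the cross-covariances are all true-score covariance, so they carry over unchanged; only the diagonal terms shrink to ρᵢσᵢ².
True-score variance = [0.90 + 0.78 + 0.61] + 2.18 = 2.29 + 2.18 = 4.47.
Reliability = 4.47 / 5.18 = 0.863.

0.863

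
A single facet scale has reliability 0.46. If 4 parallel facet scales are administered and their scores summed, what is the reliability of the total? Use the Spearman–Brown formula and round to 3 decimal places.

ρ_k = kρ / (1 + (k−1)ρ) = 4·0.46 / (1 + 3·0.46) = 1.840 / 2.380 = 0.773.

0.773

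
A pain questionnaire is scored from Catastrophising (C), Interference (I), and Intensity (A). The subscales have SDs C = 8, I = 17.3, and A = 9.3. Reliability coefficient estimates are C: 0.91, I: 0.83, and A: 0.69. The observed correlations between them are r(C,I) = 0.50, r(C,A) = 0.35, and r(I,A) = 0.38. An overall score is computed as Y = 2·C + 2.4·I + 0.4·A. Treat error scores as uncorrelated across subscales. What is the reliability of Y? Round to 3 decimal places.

0.886

Var(Y) = 2²·8² + 2.4²·17.3² + 0.4²·9.3² + 2·[4.8·8·17.3·0.50 + 0.8·8·9.3·0.35 + 0.96·17.3·9.3·0.38] = 1993.75 + 823.369 = 2817.12.
Because errors are independent across components, Cov(Tᵢ,Tⱼ) = Cov(Xᵢ,Xⱼ); the off-diagonal part of the true-score variance is the same as above.
True-score variance = [2²·8²·0.91 + 2.4²·17.3²·0.83 + 0.4²·9.3²·0.69] + 823.369 = 1673.35 + 823.369 = 2496.72.
Reliability = 2496.72 / 2817.12 = 0.886.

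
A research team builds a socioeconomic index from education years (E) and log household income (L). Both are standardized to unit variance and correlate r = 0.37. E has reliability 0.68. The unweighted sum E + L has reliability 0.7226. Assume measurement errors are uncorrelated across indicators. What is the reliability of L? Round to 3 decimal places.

0.560

Var(E+L) = 2 + 2·0.37 = 2.740.
True-score variance = ρ_E + ρ_L + 2·0.37, so 0.7226 = (0.68 + ρ_L + 0.74) / 2.740.
ρ_L = 0.7226·2.740 − 0.68 − 0.74 = 0.560.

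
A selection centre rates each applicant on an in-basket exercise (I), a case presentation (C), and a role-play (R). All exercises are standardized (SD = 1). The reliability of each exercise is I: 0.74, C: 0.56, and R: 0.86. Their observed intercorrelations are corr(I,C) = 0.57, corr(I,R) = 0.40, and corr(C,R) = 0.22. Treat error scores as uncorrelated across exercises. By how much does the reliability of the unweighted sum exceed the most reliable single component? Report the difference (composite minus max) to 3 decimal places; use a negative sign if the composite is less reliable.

Var(sum) = 3 + 2.38 = 5.38; true-score variance = 2.16 + 2.38 = 4.54; composite reliability = 0.8439.
Max component reliability = 0.8600.
Difference = 0.8439 − 0.8600 = -0.016.

-0.016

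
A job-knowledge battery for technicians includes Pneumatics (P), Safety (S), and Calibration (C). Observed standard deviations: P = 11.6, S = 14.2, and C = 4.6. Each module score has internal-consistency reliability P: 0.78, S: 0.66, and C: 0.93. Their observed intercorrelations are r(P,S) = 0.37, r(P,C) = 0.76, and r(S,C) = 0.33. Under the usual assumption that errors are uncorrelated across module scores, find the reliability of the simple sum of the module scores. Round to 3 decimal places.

Var(P+S+C) = 11.6² + 14.2² + 4.6² + 2·[11.6·14.2·0.37 + 11.6·4.6·0.76 + 14.2·4.6·0.33] = 357.36 + 246.111 = 603.471.
Because errors are independent across components, Cov(Tᵢ,Tⱼ) = Cov(Xᵢ,Xⱼ); the off-diagonal part of the true-score variance is the same as above.
True-score variance = [11.6²·0.78 + 14.2²·0.66 + 4.6²·0.93] + 246.111 = 257.718 + 246.111 = 503.829.
Reliability = 503.829 / 603.471 = 0.835.

0.835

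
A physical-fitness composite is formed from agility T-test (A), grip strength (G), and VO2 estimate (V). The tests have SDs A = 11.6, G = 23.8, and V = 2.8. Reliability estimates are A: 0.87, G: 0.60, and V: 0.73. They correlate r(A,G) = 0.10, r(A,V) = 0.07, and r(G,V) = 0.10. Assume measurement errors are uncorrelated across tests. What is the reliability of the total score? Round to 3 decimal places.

0.685

Var(A+G+V) = 11.6² + 23.8² + 2.8² + 2·[11.6·23.8·0.10 + 11.6·2.8·0.07 + 23.8·2.8·0.10] = 708.84 + 73.0912 = 781.931.
Under uncorrelated errors the observed covariances equal the true-score covariances, so only the own-variance terms attenuate.
True-score variance = [11.6²·0.87 + 23.8²·0.60 + 2.8²·0.73] + 73.0912 = 462.654 + 73.0912 = 535.746.
Reliability = 535.746 / 781.931 = 0.685.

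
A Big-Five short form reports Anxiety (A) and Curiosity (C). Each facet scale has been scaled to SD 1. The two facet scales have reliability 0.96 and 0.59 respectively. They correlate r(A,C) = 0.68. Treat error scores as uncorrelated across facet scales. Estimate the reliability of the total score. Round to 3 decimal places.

0.866

Var(A+C) = 2 + 2·[0.68] = 2 + 1.36 = 3.36.
Because errors are independent across components, Cov(Tᵢ,Tⱼ) = Cov(Xᵢ,Xⱼ); the off-diagonal part of the true-score variance is the same as above.
True-score variance = [0.96 + 0.59] + 1.36 = 1.55 + 1.36 = 2.91.
Reliability = 2.91 / 3.36 = 0.866.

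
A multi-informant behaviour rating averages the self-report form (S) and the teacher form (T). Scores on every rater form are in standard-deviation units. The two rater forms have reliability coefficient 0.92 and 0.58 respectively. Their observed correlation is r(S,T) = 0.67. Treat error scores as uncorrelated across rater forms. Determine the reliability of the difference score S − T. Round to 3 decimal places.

Var(S−T) = 1 + 1 − 2·0.67 = 2 − 1.34 = 0.66.
Under uncorrelated errors the observed covariances equal the true-score covariances, so only the own-variance terms attenuate.
True-score variance = [0.92 + 0.58] − 1.34 = 1.5 − 1.34 = 0.16.
Reliability = 0.16 / 0.66 = 0.242.

0.242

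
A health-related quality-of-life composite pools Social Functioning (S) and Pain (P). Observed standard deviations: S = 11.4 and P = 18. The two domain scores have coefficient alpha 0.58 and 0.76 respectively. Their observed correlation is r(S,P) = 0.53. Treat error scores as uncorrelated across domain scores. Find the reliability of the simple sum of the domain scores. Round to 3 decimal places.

Var(S+P) = 11.4² + 18² + 2·[11.4·18·0.53] = 453.96 + 217.512 = 671.472.
With uncorrelated errors the cross-covariances are all true-score covariance, so they carry over unchanged; only the diagonal terms shrink to ρᵢσᵢ².
True-score variance = [11.4²·0.58 + 18²·0.76] + 217.512 = 321.617 + 217.512 = 539.129.
Reliability = 539.129 / 671.472 = 0.803.

0.803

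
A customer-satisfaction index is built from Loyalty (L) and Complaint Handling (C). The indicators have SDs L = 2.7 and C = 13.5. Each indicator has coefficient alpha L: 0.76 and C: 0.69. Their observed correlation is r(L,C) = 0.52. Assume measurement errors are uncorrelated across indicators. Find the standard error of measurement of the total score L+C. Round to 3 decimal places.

7.632

Var(total) = 189.54 + 37.908 = 227.448.
True-score variance = 131.293 + 37.908 = 169.201, so reliability = 0.7439.
Error variance = 227.448 − 169.201 = 58.2471; SEM = √58.2471 = 7.632.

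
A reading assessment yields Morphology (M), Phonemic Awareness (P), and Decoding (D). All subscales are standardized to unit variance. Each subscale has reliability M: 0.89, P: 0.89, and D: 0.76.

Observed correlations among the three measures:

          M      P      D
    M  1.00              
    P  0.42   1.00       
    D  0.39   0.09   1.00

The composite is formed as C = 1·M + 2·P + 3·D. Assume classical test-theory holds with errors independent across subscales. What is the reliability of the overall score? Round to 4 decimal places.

Var(C) = 1 + 2² + 3² + 2·[2·0.42 + 3·0.39 + 6·0.09] = 14 + 5.1 = 19.1.
Under uncorrelated errors the observed covariances equal the true-score covariances, so only the own-variance terms attenuate.
True-score variance = [0.89 + 2²·0.89 + 3²·0.76] + 5.1 = 11.29 + 5.1 = 16.39.
Reliability = 16.39 / 19.1 = 0.8581.

0.8581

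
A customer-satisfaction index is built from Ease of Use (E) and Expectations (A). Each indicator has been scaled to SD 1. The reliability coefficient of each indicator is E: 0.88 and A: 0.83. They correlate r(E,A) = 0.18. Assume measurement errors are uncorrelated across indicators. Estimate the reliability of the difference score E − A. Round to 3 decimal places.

0.823

Var(E−A) = 1 + 1 − 2·0.18 = 2 − 0.36 = 1.64.
Because errors are independent across components, Cov(Tᵢ,Tⱼ) = Cov(Xᵢ,Xⱼ); the off-diagonal part of the true-score variance is the same as above.
True-score variance = [0.88 + 0.83] − 0.36 = 1.71 − 0.36 = 1.35.
Reliability = 1.35 / 1.64 = 0.823.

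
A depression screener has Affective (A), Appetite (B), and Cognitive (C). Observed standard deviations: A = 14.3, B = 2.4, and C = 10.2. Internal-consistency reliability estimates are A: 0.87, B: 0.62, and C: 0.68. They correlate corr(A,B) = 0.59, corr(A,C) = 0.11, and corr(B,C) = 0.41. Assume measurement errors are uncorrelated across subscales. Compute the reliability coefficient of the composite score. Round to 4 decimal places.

Var(A+B+C) = 14.3² + 2.4² + 10.2² + 2·[14.3·2.4·0.59 + 14.3·10.2·0.11 + 2.4·10.2·0.41] = 314.29 + 92.6604 = 406.95.
With uncorrelated errors the cross-covariances are all true-score covariance, so they carry over unchanged; only the diagonal terms shrink to ρᵢσᵢ².
True-score variance = [14.3²·0.87 + 2.4²·0.62 + 10.2²·0.68] + 92.6604 = 252.225 + 92.6604 = 344.885.
Reliability = 344.885 / 406.95 = 0.8475.

0.8475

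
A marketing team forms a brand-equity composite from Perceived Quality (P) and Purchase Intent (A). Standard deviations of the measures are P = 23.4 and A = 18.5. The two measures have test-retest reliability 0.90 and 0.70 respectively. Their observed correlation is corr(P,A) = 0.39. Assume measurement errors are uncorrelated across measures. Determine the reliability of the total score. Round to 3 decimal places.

0.872

Var(P+A) = 23.4² + 18.5² + 2·[23.4·18.5·0.39] = 889.81 + 337.662 = 1227.47.
Because errors are independent across components, Cov(Tᵢ,Tⱼ) = Cov(Xᵢ,Xⱼ); the off-diagonal part of the true-score variance is the same as above.
True-score variance = [23.4²·0.90 + 18.5²·0.70] + 337.662 = 732.379 + 337.662 = 1070.04.
Reliability = 1070.04 / 1227.47 = 0.872.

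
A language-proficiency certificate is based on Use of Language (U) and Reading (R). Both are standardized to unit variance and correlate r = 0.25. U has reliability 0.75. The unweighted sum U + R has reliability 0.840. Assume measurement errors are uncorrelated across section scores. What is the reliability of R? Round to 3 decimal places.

0.850

Var(U+R) = 2 + 2·0.25 = 2.500.
True-score variance = ρ_U + ρ_R + 2·0.25, so 0.840 = (0.75 + ρ_R + 0.50) / 2.500.
ρ_R = 0.840·2.500 − 0.75 − 0.50 = 0.850.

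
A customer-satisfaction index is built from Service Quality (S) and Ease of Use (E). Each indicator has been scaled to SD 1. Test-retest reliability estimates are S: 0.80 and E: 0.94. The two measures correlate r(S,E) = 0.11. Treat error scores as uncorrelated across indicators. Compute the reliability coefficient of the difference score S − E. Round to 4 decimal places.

Var(S−E) = 1 + 1 − 2·0.11 = 2 − 0.22 = 1.78.
Because errors are independent across components, Cov(Tᵢ,Tⱼ) = Cov(Xᵢ,Xⱼ); the off-diagonal part of the true-score variance is the same as above.
True-score variance = [0.80 + 0.94] − 0.22 = 1.74 − 0.22 = 1.52.
Reliability = 1.52 / 1.78 = 0.8539.

0.8539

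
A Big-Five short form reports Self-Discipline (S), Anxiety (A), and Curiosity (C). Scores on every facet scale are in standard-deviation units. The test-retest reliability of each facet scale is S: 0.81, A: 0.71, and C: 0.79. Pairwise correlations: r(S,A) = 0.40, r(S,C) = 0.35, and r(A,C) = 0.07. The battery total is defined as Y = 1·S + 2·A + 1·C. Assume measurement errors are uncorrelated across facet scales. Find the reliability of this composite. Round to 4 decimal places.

Var(Y) = 1 + 2² + 1 + 2·[2·0.40 + 0.35 + 2·0.07] = 6 + 2.58 = 8.58.
With uncorrelated errors the cross-covariances are all true-score covariance, so they carry over unchanged; only the diagonal terms shrink to ρᵢσᵢ².
True-score variance = [0.81 + 2²·0.71 + 0.79] + 2.58 = 4.44 + 2.58 = 7.02.
Reliability = 7.02 / 8.58 = 0.8182.

0.8182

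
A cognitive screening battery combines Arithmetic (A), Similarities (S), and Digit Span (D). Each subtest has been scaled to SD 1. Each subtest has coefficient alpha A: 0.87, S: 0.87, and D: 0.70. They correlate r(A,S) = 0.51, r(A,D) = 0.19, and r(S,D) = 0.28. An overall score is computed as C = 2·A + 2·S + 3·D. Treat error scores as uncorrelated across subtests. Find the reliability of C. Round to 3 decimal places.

0.860

Var(C) = 2² + 2² + 3² + 2·[4·0.51 + 6·0.19 + 6·0.28] = 17 + 9.72 = 26.72.
Under uncorrelated errors the observed covariances equal the true-score covariances, so only the own-variance terms attenuate.
True-score variance = [2²·0.87 + 2²·0.87 + 3²·0.70] + 9.72 = 13.26 + 9.72 = 22.98.
Reliability = 22.98 / 26.72 = 0.860.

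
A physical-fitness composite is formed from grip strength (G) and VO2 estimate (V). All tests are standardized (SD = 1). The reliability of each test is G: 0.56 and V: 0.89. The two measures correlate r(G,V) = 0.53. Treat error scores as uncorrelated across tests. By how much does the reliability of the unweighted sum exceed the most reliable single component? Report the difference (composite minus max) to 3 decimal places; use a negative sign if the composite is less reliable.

Var(sum) = 2 + 1.06 = 3.06; true-score variance = 1.45 + 1.06 = 2.51; composite reliability = 0.8203.
Max component reliability = 0.8900.
Difference = 0.8203 − 0.8900 = -0.070.

-0.070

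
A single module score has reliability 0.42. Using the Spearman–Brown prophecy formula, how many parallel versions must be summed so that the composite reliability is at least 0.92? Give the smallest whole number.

16

k ≥ ρ*(1−ρ₁)/(ρ₁(1−ρ*)) = 0.92·0.58 / (0.42·0.08) = 15.881.
Smallest integer k = 16.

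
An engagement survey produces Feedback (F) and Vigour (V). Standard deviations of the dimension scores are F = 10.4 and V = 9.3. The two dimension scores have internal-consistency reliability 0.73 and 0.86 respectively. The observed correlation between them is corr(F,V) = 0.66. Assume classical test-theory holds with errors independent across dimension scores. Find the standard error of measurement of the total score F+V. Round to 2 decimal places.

6.43

Var(total) = 194.65 + 127.67 = 322.32.
True-score variance = 153.338 + 127.67 = 281.009, so reliability = 0.8718.
Error variance = 322.32 − 281.009 = 41.3118; SEM = √41.3118 = 6.43.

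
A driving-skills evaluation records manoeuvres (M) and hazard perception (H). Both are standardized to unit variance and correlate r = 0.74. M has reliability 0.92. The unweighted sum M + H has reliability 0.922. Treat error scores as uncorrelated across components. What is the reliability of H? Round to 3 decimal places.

0.809

Var(M+H) = 2 + 2·0.74 = 3.480.
True-score variance = ρ_M + ρ_H + 2·0.74, so 0.922 = (0.92 + ρ_H + 1.48) / 3.480.
ρ_H = 0.922·3.480 − 0.92 − 1.48 = 0.809.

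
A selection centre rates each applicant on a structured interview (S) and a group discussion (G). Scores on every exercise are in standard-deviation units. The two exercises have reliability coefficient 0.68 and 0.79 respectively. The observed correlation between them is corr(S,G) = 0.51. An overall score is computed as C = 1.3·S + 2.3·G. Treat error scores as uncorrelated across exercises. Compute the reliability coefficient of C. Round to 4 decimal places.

0.8353

Var(C) = 1.3² + 2.3² + 2·[2.99·0.51] = 6.98 + 3.0498 = 10.0298.
With uncorrelated errors the cross-covariances are all true-score covariance, so they carry over unchanged; only the diagonal terms shrink to ρᵢσᵢ².
True-score variance = [1.3²·0.68 + 2.3²·0.79] + 3.0498 = 5.3283 + 3.0498 = 8.3781.
Reliability = 8.3781 / 10.0298 = 0.8353.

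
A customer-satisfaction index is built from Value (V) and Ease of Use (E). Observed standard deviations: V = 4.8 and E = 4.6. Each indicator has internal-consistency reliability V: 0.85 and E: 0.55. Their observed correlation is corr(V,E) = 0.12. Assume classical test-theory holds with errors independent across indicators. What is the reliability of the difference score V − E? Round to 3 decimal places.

Var(V−E) = 4.8² + 4.6² − 2·4.8·4.6·0.12 = 44.2 − 5.2992 = 38.9008.
With uncorrelated errors the cross-covariances are all true-score covariance, so they carry over unchanged; only the diagonal terms shrink to ρᵢσᵢ².
True-score variance = [4.8²·0.85 + 4.6²·0.55] − 5.2992 = 31.222 − 5.2992 = 25.9228.
Reliability = 25.9228 / 38.9008 = 0.666.

0.666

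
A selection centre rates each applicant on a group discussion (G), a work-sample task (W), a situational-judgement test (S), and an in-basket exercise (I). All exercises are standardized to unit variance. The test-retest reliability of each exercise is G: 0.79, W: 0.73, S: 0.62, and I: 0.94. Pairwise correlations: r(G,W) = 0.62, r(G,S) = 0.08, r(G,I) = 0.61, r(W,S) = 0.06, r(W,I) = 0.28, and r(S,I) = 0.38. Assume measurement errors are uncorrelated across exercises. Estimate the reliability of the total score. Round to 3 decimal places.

0.886

Var(G+W+S+I) = 4 + 2·[0.62 + 0.08 + 0.61 + 0.06 + 0.28 + 0.38] = 4 + 4.06 = 8.06.
Because errors are independent across components, Cov(Tᵢ,Tⱼ) = Cov(Xᵢ,Xⱼ); the off-diagonal part of the true-score variance is the same as above.
True-score variance = [0.79 + 0.73 + 0.62 + 0.94] + 4.06 = 3.08 + 4.06 = 7.14.
Reliability = 7.14 / 8.06 = 0.886.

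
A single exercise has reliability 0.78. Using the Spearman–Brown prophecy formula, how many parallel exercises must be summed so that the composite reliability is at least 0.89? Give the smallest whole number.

k ≥ ρ*(1−ρ₁)/(ρ₁(1−ρ*)) = 0.89·0.22 / (0.78·0.11) = 2.282.
Smallest integer k = 3.

3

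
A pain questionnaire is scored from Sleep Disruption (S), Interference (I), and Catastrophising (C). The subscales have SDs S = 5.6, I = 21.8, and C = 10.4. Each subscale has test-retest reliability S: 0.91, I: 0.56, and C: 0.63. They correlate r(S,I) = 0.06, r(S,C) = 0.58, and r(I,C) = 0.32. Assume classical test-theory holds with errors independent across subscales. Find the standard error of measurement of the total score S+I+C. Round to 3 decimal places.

Var(total) = 614.76 + 227.309 = 842.069.
True-score variance = 362.813 + 227.309 = 590.122, so reliability = 0.7008.
Error variance = 842.069 − 590.122 = 251.947; SEM = √251.947 = 15.873.

15.873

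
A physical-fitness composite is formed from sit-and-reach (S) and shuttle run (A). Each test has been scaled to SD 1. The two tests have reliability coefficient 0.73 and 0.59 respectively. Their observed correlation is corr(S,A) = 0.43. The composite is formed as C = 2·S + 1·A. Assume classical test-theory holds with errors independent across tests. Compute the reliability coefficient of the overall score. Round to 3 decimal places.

0.778

Var(C) = 2² + 1 + 2·[2·0.43] = 5 + 1.72 = 6.72.
Under uncorrelated errors the observed covariances equal the true-score covariances, so only the own-variance terms attenuate.
True-score variance = [2²·0.73 + 0.59] + 1.72 = 3.51 + 1.72 = 5.23.
Reliability = 5.23 / 6.72 = 0.778.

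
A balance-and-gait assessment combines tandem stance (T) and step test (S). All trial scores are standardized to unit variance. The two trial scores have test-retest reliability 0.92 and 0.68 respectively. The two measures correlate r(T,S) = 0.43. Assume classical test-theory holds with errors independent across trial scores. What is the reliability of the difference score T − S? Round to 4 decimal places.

0.6491

Var(T−S) = 1 + 1 − 2·0.43 = 2 − 0.86 = 1.14.
Under uncorrelated errors the observed covariances equal the true-score covariances, so only the own-variance terms attenuate.
True-score variance = [0.92 + 0.68] − 0.86 = 1.6 − 0.86 = 0.74.
Reliability = 0.74 / 1.14 = 0.6491.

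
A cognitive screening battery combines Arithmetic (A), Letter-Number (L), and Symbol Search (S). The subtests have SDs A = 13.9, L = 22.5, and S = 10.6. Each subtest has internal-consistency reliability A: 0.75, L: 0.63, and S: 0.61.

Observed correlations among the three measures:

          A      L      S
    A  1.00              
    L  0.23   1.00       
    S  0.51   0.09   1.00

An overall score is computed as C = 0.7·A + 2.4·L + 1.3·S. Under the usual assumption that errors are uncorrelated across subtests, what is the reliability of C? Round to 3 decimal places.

Var(C) = 0.7²·13.9² + 2.4²·22.5² + 1.3²·10.6² + 2·[1.68·13.9·22.5·0.23 + 0.91·13.9·10.6·0.51 + 3.12·22.5·10.6·0.09] = 3200.56 + 512.396 = 3712.96.
Because errors are independent across components, Cov(Tᵢ,Tⱼ) = Cov(Xᵢ,Xⱼ); the off-diagonal part of the true-score variance is the same as above.
True-score variance = [0.7²·13.9²·0.75 + 2.4²·22.5²·0.63 + 1.3²·10.6²·0.61] + 512.396 = 2023.92 + 512.396 = 2536.31.
Reliability = 2536.31 / 3712.96 = 0.683.

0.683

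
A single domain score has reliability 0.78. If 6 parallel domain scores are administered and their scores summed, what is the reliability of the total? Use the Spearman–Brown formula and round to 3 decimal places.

ρ_k = kρ / (1 + (k−1)ρ) = 6·0.78 / (1 + 5·0.78) = 4.680 / 4.900 = 0.955.

0.955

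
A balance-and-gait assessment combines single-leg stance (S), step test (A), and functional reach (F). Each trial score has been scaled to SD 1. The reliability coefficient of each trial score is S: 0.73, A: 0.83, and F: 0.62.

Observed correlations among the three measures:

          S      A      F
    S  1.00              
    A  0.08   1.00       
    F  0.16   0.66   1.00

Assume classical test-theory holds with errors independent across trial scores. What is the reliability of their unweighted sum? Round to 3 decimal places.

Var(S+A+F) = 3 + 2·[0.08 + 0.16 + 0.66] = 3 + 1.8 = 4.8.
Because errors are independent across components, Cov(Tᵢ,Tⱼ) = Cov(Xᵢ,Xⱼ); the off-diagonal part of the true-score variance is the same as above.
True-score variance = [0.73 + 0.83 + 0.62] + 1.8 = 2.18 + 1.8 = 3.98.
Reliability = 3.98 / 4.8 = 0.829.

0.829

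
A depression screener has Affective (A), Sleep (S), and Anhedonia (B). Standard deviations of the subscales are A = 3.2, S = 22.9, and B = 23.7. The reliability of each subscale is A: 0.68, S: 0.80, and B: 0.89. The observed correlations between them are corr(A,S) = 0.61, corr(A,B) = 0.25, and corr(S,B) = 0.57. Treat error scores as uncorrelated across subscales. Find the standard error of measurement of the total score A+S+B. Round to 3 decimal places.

13.036

Var(total) = 1096.34 + 746.034 = 1842.37.
True-score variance = 926.395 + 746.034 = 1672.43, so reliability = 0.9078.
Error variance = 1842.37 − 1672.43 = 169.945; SEM = √169.945 = 13.036.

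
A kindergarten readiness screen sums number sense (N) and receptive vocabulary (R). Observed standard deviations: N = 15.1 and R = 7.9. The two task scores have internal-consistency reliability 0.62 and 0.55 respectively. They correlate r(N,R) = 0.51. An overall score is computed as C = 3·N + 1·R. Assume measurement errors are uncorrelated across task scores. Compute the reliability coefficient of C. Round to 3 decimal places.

Var(C) = 3²·15.1² + 7.9² + 2·[3·15.1·7.9·0.51] = 2114.5 + 365.027 = 2479.53.
With uncorrelated errors the cross-covariances are all true-score covariance, so they carry over unchanged; only the diagonal terms shrink to ρᵢσᵢ².
True-score variance = [3²·15.1²·0.62 + 7.9²·0.55] + 365.027 = 1306.62 + 365.027 = 1671.65.
Reliability = 1671.65 / 2479.53 = 0.674.

0.674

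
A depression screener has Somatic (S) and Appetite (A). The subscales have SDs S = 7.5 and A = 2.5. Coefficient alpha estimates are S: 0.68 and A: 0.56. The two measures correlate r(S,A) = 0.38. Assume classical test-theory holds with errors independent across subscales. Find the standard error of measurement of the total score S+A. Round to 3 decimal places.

4.555

Var(total) = 62.5 + 14.25 = 76.75.
True-score variance = 41.75 + 14.25 = 56, so reliability = 0.7296.
Error variance = 76.75 − 56 = 20.75; SEM = √20.75 = 4.555.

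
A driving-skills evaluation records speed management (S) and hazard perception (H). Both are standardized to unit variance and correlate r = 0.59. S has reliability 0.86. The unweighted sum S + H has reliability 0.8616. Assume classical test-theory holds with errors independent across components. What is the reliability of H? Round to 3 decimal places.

0.700

Var(S+H) = 2 + 2·0.59 = 3.180.
True-score variance = ρ_S + ρ_H + 2·0.59, so 0.8616 = (0.86 + ρ_H + 1.18) / 3.180.
ρ_H = 0.8616·3.180 − 0.86 − 1.18 = 0.700.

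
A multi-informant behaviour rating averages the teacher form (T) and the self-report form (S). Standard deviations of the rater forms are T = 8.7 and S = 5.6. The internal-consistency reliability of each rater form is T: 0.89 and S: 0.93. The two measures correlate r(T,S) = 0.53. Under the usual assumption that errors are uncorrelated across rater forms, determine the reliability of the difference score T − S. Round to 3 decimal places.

0.810

Var(T−S) = 8.7² + 5.6² − 2·8.7·5.6·0.53 = 107.05 − 51.6432 = 55.4068.
With uncorrelated errors the cross-covariances are all true-score covariance, so they carry over unchanged; only the diagonal terms shrink to ρᵢσᵢ².
True-score variance = [8.7²·0.89 + 5.6²·0.93] − 51.6432 = 96.5289 − 51.6432 = 44.8857.
Reliability = 44.8857 / 55.4068 = 0.810.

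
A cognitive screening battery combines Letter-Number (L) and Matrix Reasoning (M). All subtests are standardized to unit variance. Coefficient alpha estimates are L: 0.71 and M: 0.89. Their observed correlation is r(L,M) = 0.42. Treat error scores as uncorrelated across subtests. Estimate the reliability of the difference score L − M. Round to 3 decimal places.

0.655

Var(L−M) = 1 + 1 − 2·0.42 = 2 − 0.84 = 1.16.
Under uncorrelated errors the observed covariances equal the true-score covariances, so only the own-variance terms attenuate.
True-score variance = [0.71 + 0.89] − 0.84 = 1.6 − 0.84 = 0.76.
Reliability = 0.76 / 1.16 = 0.655.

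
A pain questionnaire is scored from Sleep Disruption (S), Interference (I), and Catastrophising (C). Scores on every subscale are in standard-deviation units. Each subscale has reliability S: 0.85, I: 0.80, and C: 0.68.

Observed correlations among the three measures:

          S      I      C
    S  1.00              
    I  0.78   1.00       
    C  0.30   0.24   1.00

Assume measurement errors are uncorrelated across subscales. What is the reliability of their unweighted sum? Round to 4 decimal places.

0.8812

Var(S+I+C) = 3 + 2·[0.78 + 0.30 + 0.24] = 3 + 2.64 = 5.64.
With uncorrelated errors the cross-covariances are all true-score covariance, so they carry over unchanged; only the diagonal terms shrink to ρᵢσᵢ².
True-score variance = [0.85 + 0.80 + 0.68] + 2.64 = 2.33 + 2.64 = 4.97.
Reliability = 4.97 / 5.64 = 0.8812.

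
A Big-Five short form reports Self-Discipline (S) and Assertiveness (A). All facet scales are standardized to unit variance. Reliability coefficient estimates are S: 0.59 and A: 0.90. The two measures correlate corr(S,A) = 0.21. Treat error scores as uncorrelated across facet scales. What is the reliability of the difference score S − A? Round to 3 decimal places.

0.677

Var(S−A) = 1 + 1 − 2·0.21 = 2 − 0.42 = 1.58.
Under uncorrelated errors the observed covariances equal the true-score covariances, so only the own-variance terms attenuate.
True-score variance = [0.59 + 0.90] − 0.42 = 1.49 − 0.42 = 1.07.
Reliability = 1.07 / 1.58 = 0.677.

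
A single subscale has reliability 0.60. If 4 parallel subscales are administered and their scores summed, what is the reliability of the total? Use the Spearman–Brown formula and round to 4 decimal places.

ρ_k = kρ / (1 + (k−1)ρ) = 4·0.60 / (1 + 3·0.60) = 2.400 / 2.800 = 0.8571.

0.8571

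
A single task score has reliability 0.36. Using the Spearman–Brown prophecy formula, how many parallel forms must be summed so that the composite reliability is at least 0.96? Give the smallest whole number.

k ≥ ρ*(1−ρ₁)/(ρ₁(1−ρ*)) = 0.96·0.64 / (0.36·0.04) = 42.667.
Smallest integer k = 43.

43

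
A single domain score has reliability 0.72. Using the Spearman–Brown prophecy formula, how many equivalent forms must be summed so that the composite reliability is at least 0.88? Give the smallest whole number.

k ≥ ρ*(1−ρ₁)/(ρ₁(1−ρ*)) = 0.88·0.28 / (0.72·0.12) = 2.852.
Smallest integer k = 3.

3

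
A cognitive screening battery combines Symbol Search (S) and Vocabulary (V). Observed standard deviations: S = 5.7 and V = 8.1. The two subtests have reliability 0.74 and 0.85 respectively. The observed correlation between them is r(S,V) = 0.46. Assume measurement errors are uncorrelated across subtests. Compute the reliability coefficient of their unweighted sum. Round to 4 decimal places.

0.8699

Var(S+V) = 5.7² + 8.1² + 2·[5.7·8.1·0.46] = 98.1 + 42.4764 = 140.576.
Because errors are independent across components, Cov(Tᵢ,Tⱼ) = Cov(Xᵢ,Xⱼ); the off-diagonal part of the true-score variance is the same as above.
True-score variance = [5.7²·0.74 + 8.1²·0.85] + 42.4764 = 79.8111 + 42.4764 = 122.287.
Reliability = 122.287 / 140.576 = 0.8699.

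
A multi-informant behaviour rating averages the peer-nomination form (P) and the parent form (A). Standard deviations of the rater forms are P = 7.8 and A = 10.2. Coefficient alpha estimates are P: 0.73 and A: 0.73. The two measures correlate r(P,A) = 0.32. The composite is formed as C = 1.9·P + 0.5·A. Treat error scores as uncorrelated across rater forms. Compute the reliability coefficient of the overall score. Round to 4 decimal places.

Var(C) = 1.9²·7.8² + 0.5²·10.2² + 2·[0.95·7.8·10.2·0.32] = 245.642 + 48.3725 = 294.015.
With uncorrelated errors the cross-covariances are all true-score covariance, so they carry over unchanged; only the diagonal terms shrink to ρᵢσᵢ².
True-score variance = [1.9²·7.8²·0.73 + 0.5²·10.2²·0.73] + 48.3725 = 179.319 + 48.3725 = 227.691.
Reliability = 227.691 / 294.015 = 0.7744.

0.7744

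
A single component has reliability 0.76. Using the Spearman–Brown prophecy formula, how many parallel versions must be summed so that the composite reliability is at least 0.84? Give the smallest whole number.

k ≥ ρ*(1−ρ₁)/(ρ₁(1−ρ*)) = 0.84·0.24 / (0.76·0.16) = 1.658.
Smallest integer k = 2.

2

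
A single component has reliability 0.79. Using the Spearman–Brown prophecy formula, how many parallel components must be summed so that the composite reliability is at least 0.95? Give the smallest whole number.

6

k ≥ ρ*(1−ρ₁)/(ρ₁(1−ρ*)) = 0.95·0.21 / (0.79·0.05) = 5.051.
Smallest integer k = 6.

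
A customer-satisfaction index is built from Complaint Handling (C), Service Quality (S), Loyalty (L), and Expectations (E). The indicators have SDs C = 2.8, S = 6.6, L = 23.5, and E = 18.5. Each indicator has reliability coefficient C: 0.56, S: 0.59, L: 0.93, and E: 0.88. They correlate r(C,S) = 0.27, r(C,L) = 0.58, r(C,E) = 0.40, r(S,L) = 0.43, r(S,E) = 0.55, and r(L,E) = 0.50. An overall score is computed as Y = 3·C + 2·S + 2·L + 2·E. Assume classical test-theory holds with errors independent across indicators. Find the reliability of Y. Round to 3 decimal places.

Var(Y) = 3²·2.8² + 2²·6.6² + 2²·23.5² + 2²·18.5² + 2·[6·2.8·6.6·0.27 + 6·2.8·23.5·0.58 + 6·2.8·18.5·0.40 + 4·6.6·23.5·0.43 + 4·6.6·18.5·0.55 + 4·23.5·18.5·0.50] = 3822.8 + 3576.27 = 7399.07.
With uncorrelated errors the cross-covariances are all true-score covariance, so they carry over unchanged; only the diagonal terms shrink to ρᵢσᵢ².
True-score variance = [3²·2.8²·0.56 + 2²·6.6²·0.59 + 2²·23.5²·0.93 + 2²·18.5²·0.88] + 3576.27 = 3401.41 + 3576.27 = 6977.67.
Reliability = 6977.67 / 7399.07 = 0.943.

0.943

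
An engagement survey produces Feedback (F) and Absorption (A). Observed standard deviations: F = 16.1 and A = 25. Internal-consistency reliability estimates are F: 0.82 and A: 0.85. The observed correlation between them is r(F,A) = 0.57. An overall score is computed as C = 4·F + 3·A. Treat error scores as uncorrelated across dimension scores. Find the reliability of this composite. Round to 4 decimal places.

0.8959

Var(C) = 4²·16.1² + 3²·25² + 2·[12·16.1·25·0.57] = 9772.36 + 5506.2 = 15278.6.
With uncorrelated errors the cross-covariances are all true-score covariance, so they carry over unchanged; only the diagonal terms shrink to ρᵢσᵢ².
True-score variance = [4²·16.1²·0.82 + 3²·25²·0.85] + 5506.2 = 8182.09 + 5506.2 = 13688.3.
Reliability = 13688.3 / 15278.6 = 0.8959.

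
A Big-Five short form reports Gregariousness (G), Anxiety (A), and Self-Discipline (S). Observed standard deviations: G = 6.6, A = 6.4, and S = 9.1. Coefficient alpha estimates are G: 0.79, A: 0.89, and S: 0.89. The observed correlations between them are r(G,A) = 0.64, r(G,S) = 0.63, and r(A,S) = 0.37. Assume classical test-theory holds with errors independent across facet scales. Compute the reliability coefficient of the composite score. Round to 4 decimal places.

Var(G+A+S) = 6.6² + 6.4² + 9.1² + 2·[6.6·6.4·0.64 + 6.6·9.1·0.63 + 6.4·9.1·0.37] = 167.33 + 172.84 = 340.17.
Because errors are independent across components, Cov(Tᵢ,Tⱼ) = Cov(Xᵢ,Xⱼ); the off-diagonal part of the true-score variance is the same as above.
True-score variance = [6.6²·0.79 + 6.4²·0.89 + 9.1²·0.89] + 172.84 = 144.568 + 172.84 = 317.408.
Reliability = 317.408 / 340.17 = 0.9331.

0.9331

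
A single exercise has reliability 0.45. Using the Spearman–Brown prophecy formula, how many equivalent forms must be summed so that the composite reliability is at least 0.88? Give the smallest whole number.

9

k ≥ ρ*(1−ρ₁)/(ρ₁(1−ρ*)) = 0.88·0.55 / (0.45·0.12) = 8.963.
Smallest integer k = 9.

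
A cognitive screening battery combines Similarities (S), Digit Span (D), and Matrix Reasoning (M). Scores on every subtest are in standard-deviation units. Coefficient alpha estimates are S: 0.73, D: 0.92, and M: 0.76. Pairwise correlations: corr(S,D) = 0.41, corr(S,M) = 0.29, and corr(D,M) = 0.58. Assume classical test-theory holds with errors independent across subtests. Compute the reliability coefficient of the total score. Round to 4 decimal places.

Var(S+D+M) = 3 + 2·[0.41 + 0.29 + 0.58] = 3 + 2.56 = 5.56.
With uncorrelated errors the cross-covariances are all true-score covariance, so they carry over unchanged; only the diagonal terms shrink to ρᵢσᵢ².
True-score variance = [0.73 + 0.92 + 0.76] + 2.56 = 2.41 + 2.56 = 4.97.
Reliability = 4.97 / 5.56 = 0.8939.

0.8939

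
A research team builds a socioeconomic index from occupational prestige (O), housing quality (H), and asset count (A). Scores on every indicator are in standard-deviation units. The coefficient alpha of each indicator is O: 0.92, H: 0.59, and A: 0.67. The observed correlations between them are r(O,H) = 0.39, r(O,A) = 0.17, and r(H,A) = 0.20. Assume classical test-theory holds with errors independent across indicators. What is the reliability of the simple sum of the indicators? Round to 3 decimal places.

Var(O+H+A) = 3 + 2·[0.39 + 0.17 + 0.20] = 3 + 1.52 = 4.52.
Under uncorrelated errors the observed covariances equal the true-score covariances, so only the own-variance terms attenuate.
True-score variance = [0.92 + 0.59 + 0.67] + 1.52 = 2.18 + 1.52 = 3.7.
Reliability = 3.7 / 4.52 = 0.819.

0.819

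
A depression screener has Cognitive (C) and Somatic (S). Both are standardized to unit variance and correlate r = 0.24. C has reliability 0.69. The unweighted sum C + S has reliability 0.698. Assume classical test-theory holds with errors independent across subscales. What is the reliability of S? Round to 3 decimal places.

Var(C+S) = 2 + 2·0.24 = 2.480.
True-score variance = ρ_C + ρ_S + 2·0.24, so 0.698 = (0.69 + ρ_S + 0.48) / 2.480.
ρ_S = 0.698·2.480 − 0.69 − 0.48 = 0.561.

0.561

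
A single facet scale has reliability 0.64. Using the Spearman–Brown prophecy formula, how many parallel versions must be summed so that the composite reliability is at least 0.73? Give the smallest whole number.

k ≥ ρ*(1−ρ₁)/(ρ₁(1−ρ*)) = 0.73·0.36 / (0.64·0.27) = 1.521.
Smallest integer k = 2.

2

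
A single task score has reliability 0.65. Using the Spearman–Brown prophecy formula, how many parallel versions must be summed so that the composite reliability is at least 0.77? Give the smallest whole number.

2

k ≥ ρ*(1−ρ₁)/(ρ₁(1−ρ*)) = 0.77·0.35 / (0.65·0.23) = 1.803.
Smallest integer k = 2.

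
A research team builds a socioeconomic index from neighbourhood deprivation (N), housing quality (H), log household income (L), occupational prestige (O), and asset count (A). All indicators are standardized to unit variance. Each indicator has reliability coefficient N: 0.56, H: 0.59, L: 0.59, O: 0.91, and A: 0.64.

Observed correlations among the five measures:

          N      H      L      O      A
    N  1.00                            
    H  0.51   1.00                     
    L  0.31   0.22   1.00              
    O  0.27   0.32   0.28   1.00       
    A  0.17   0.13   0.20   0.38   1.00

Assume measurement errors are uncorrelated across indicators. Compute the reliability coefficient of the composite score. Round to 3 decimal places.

0.838

Var(N+H+L+O+A) = 5 + 2·[0.51 + 0.31 + 0.27 + 0.17 + 0.22 + 0.32 + 0.13 + 0.28 + 0.20 + 0.38] = 5 + 5.58 = 10.58.
With uncorrelated errors the cross-covariances are all true-score covariance, so they carry over unchanged; only the diagonal terms shrink to ρᵢσᵢ².
True-score variance = [0.56 + 0.59 + 0.59 + 0.91 + 0.64] + 5.58 = 3.29 + 5.58 = 8.87.
Reliability = 8.87 / 10.58 = 0.838.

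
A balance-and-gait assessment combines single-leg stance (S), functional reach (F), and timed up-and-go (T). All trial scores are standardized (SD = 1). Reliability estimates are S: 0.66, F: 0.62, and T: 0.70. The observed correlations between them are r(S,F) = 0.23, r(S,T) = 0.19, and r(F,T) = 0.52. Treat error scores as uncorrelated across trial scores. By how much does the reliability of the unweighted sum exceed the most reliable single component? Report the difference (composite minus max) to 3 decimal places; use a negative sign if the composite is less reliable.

0.091

Var(sum) = 3 + 1.88 = 4.88; true-score variance = 1.98 + 1.88 = 3.86; composite reliability = 0.7910.
Max component reliability = 0.7000.
Difference = 0.7910 − 0.7000 = 0.091.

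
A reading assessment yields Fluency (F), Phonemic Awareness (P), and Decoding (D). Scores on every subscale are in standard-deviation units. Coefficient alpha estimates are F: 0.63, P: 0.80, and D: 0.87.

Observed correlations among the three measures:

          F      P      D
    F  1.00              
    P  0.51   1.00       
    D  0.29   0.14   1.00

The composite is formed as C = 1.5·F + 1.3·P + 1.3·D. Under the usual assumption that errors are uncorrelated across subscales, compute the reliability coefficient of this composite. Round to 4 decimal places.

0.8493

Var(C) = 1.5² + 1.3² + 1.3² + 2·[1.95·0.51 + 1.95·0.29 + 1.69·0.14] = 5.63 + 3.5932 = 9.2232.
Under uncorrelated errors the observed covariances equal the true-score covariances, so only the own-variance terms attenuate.
True-score variance = [1.5²·0.63 + 1.3²·0.80 + 1.3²·0.87] + 3.5932 = 4.2398 + 3.5932 = 7.833.
Reliability = 7.833 / 9.2232 = 0.8493.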